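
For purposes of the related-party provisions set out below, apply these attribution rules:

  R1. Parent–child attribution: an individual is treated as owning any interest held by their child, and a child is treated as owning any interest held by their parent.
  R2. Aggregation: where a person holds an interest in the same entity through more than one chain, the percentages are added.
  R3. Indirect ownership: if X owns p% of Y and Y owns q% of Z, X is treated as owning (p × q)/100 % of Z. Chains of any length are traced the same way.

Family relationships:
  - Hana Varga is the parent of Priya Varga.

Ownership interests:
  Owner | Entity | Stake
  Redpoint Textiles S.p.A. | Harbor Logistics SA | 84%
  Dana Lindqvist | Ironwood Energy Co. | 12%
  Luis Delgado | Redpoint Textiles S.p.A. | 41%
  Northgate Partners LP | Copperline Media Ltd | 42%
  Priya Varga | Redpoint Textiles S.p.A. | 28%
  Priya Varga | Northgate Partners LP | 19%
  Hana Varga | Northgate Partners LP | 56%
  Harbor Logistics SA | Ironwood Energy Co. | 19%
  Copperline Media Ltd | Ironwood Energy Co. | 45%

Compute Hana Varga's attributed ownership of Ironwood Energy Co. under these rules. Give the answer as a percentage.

By parent–child attribution (R1), Hana Varga is treated as also owning Priya Varga's interest in Northgate Partners LP, giving 56% + 19% = 75%.
By parent–child attribution (R1), Hana Varga is treated as owning Priya Varga's 28% interest in Redpoint Textiles S.p.A.
Chain via Northgate Partners LP → Copperline Media Ltd (R3): 75% × 42% × 45% = 14.175% of Ironwood Energy Co.
Chain via Redpoint Textiles S.p.A. → Harbor Logistics SA (R3): 28% × 84% × 19% = 4.4688% of Ironwood Energy Co.
Aggregating (R2): 14.175% + 4.4688% = 18.6438%.

18.6438%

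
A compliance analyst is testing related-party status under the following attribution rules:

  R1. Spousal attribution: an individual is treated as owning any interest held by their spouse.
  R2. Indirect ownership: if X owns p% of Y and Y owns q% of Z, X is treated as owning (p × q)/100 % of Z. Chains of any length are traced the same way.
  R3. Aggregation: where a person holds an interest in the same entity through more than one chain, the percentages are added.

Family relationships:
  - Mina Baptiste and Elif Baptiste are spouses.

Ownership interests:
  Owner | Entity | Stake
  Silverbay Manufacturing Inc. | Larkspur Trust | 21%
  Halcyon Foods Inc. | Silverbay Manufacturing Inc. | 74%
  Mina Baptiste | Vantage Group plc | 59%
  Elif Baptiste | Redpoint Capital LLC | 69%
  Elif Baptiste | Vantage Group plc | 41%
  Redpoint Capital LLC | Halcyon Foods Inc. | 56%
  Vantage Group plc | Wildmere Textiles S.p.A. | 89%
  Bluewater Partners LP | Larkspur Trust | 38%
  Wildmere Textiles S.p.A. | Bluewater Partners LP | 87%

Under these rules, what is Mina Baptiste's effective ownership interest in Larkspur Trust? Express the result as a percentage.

By spousal attribution (R1), Mina Baptiste is treated as also owning Elif Baptiste's interest in Vantage Group plc, giving 59% + 41% = 100%.
By spousal attribution (R1), Mina Baptiste is treated as owning Elif Baptiste's 69% interest in Redpoint Capital LLC.
Chain via Vantage Group plc → Wildmere Textiles S.p.A. → Bluewater Partners LP (R2): 100% × 89% × 87% × 38% = 29.4234% of Larkspur Trust.
Chain via Redpoint Capital LLC → Halcyon Foods Inc. → Silverbay Manufacturing Inc. (R2): 69% × 56% × 74% × 21% = 6.004656% of Larkspur Trust.
Aggregating (R3): 29.4234% + 6.004656% = 35.428056%.

35.428056%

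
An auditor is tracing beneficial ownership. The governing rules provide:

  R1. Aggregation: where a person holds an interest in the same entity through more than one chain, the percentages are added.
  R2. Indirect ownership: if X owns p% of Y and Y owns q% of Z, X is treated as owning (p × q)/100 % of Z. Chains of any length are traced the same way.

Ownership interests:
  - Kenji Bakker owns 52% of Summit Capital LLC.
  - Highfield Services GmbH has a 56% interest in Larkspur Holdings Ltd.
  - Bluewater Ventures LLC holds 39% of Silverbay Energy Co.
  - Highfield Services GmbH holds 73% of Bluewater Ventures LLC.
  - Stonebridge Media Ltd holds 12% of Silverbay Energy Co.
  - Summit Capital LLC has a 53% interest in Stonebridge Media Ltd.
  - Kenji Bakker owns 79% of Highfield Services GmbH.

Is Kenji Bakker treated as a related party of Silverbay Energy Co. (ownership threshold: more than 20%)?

Yes

Chain via Highfield Services GmbH → Bluewater Ventures LLC (R2): 79% × 73% × 39% = 22.4913% of Silverbay Energy Co.
Chain via Summit Capital LLC → Stonebridge Media Ltd (R2): 52% × 53% × 12% = 3.3072% of Silverbay Energy Co.
Aggregating (R1): 22.4913% + 3.3072% = 25.7985%.
25.7985% exceeds the 20% threshold, so Kenji is a related party to Silverbay Energy Co.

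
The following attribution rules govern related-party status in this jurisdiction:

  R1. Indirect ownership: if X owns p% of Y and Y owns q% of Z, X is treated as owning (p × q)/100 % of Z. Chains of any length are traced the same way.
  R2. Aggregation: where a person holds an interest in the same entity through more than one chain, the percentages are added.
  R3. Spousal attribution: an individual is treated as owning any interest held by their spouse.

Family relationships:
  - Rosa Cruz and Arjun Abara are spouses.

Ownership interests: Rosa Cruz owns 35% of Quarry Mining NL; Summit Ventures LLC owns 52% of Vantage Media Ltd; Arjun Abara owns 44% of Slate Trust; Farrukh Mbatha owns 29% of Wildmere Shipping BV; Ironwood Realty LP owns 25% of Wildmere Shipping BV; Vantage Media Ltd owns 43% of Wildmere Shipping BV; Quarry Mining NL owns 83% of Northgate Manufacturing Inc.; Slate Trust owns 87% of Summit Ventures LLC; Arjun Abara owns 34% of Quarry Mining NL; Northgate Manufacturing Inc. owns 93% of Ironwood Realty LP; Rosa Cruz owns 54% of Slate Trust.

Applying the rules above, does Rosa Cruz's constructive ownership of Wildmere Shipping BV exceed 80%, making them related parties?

By spousal attribution (R3), Rosa Cruz is treated as also owning Arjun Abara's interest in Quarry Mining NL, giving 35% + 34% = 69%.
By spousal attribution (R3), Rosa Cruz is treated as also owning Arjun Abara's interest in Slate Trust, giving 54% + 44% = 98%.
Chain via Quarry Mining NL → Northgate Manufacturing Inc. → Ironwood Realty LP (R1): 69% × 83% × 93% × 25% = 13.315275% of Wildmere Shipping BV.
Chain via Slate Trust → Summit Ventures LLC → Vantage Media Ltd (R1): 98% × 87% × 52% × 43% = 19.064136% of Wildmere Shipping BV.
Aggregating (R2): 13.315275% + 19.064136% = 32.379411%.
32.379411% does not exceed the 80% threshold, so Rosa is not a related party to Wildmere Shipping BV.

No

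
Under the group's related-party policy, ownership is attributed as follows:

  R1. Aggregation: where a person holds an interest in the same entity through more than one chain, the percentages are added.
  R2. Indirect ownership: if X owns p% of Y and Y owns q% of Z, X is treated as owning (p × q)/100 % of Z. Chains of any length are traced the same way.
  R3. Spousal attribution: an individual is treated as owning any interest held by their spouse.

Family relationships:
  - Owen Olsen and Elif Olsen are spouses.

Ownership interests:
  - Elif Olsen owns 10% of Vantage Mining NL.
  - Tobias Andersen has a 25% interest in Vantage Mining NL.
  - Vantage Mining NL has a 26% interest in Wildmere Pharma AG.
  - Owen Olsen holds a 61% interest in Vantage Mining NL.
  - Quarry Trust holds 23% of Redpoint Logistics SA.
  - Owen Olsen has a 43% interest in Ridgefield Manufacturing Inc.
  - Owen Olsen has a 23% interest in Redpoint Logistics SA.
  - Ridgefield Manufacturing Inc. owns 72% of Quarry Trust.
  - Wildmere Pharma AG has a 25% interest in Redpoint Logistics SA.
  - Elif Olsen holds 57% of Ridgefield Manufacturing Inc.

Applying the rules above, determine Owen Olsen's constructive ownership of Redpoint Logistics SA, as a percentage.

By spousal attribution (R3), Owen Olsen is treated as also owning Elif Olsen's interest in Vantage Mining NL, giving 61% + 10% = 71%.
By spousal attribution (R3), Owen Olsen is treated as also owning Elif Olsen's interest in Ridgefield Manufacturing Inc, giving 43% + 57% = 100%.
Chain via Vantage Mining NL → Wildmere Pharma AG (R2): 71% × 26% × 25% = 4.615% of Redpoint Logistics SA.
Chain via Ridgefield Manufacturing Inc. → Quarry Trust (R2): 100% × 72% × 23% = 16.56% of Redpoint Logistics SA.
Direct interest in Redpoint Logistics SA: 23%.
Aggregating (R1): 4.615% + 16.56% + 23% = 44.175%.

44.175%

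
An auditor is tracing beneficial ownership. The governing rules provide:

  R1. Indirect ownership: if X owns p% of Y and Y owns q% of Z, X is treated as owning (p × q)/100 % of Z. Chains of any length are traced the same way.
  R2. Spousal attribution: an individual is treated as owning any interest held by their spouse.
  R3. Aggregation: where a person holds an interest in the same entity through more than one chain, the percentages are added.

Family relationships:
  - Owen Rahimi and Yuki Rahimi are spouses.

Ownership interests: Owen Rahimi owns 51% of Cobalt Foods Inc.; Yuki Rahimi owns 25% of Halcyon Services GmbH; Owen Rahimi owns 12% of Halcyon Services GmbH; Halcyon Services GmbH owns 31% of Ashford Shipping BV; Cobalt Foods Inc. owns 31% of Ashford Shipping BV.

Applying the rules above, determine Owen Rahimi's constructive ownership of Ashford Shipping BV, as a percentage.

By spousal attribution (R2), Owen Rahimi is treated as also owning Yuki Rahimi's interest in Halcyon Services GmbH, giving 12% + 25% = 37%.
Chain via Halcyon Services GmbH (R1): 37% × 31% = 11.47% of Ashford Shipping BV.
Chain via Cobalt Foods Inc. (R1): 51% × 31% = 15.81% of Ashford Shipping BV.
Aggregating (R3): 11.47% + 15.81% = 27.28%.

27.28%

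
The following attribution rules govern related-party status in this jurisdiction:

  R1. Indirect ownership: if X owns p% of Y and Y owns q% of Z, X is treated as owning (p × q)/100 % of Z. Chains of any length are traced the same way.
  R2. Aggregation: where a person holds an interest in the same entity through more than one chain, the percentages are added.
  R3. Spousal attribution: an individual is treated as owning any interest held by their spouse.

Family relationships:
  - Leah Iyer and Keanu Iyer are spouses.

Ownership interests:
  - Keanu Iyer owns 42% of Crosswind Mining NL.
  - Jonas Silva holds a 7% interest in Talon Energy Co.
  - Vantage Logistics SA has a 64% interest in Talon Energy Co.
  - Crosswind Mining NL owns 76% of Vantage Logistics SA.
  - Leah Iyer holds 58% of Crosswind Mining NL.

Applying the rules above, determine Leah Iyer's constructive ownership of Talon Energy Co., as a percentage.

By spousal attribution (R3), Leah Iyer is treated as also owning Keanu Iyer's interest in Crosswind Mining NL, giving 58% + 42% = 100%.
Chain via Crosswind Mining NL → Vantage Logistics SA (R1): 100% × 76% × 64% = 48.64% of Talon Energy Co.

48.64%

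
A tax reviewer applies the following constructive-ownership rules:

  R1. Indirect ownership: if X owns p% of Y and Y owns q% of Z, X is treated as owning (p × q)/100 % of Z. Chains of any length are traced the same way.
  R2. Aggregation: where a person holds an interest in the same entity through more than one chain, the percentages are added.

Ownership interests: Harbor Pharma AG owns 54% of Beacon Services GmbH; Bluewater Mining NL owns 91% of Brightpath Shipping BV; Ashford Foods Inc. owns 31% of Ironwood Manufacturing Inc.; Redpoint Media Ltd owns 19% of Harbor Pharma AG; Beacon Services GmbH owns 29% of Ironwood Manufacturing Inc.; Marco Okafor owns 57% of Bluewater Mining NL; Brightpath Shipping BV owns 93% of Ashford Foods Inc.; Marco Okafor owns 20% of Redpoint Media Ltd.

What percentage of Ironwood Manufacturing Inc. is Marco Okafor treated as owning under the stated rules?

Chain via Redpoint Media Ltd → Harbor Pharma AG → Beacon Services GmbH (R1): 20% × 19% × 54% × 29% = 0.59508% of Ironwood Manufacturing Inc.
Chain via Bluewater Mining NL → Brightpath Shipping BV → Ashford Foods Inc. (R1): 57% × 91% × 93% × 31% = 14.954121% of Ironwood Manufacturing Inc.
Aggregating (R2): 0.59508% + 14.954121% = 15.549201%.

15.549201%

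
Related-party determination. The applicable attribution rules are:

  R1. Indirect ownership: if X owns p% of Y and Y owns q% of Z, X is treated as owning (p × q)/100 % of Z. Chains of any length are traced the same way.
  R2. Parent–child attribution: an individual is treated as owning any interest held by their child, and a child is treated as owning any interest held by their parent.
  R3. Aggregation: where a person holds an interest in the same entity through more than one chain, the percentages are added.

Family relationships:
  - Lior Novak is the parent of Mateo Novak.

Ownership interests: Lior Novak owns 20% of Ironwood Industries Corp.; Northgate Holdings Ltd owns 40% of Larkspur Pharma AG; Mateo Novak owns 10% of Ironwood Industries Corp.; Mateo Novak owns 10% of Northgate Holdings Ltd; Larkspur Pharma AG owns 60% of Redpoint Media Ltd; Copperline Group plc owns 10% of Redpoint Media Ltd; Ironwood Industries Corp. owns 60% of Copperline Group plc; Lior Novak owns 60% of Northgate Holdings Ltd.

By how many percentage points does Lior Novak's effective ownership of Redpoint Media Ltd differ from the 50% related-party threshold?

31.4

By parent–child attribution (R2), Lior Novak is treated as also owning Mateo Novak's interest in Northgate Holdings Ltd, giving 60% + 10% = 70%.
By parent–child attribution (R2), Lior Novak is treated as also owning Mateo Novak's interest in Ironwood Industries Corp, giving 20% + 10% = 30%.
Chain via Northgate Holdings Ltd → Larkspur Pharma AG (R1): 70% × 40% × 60% = 16.8% of Redpoint Media Ltd.
Chain via Ironwood Industries Corp. → Copperline Group plc (R1): 30% × 60% × 10% = 1.8% of Redpoint Media Ltd.
Aggregating (R3): 16.8% + 1.8% = 18.6%.
18.6% falls short of the 50% threshold by 31.4 percentage points.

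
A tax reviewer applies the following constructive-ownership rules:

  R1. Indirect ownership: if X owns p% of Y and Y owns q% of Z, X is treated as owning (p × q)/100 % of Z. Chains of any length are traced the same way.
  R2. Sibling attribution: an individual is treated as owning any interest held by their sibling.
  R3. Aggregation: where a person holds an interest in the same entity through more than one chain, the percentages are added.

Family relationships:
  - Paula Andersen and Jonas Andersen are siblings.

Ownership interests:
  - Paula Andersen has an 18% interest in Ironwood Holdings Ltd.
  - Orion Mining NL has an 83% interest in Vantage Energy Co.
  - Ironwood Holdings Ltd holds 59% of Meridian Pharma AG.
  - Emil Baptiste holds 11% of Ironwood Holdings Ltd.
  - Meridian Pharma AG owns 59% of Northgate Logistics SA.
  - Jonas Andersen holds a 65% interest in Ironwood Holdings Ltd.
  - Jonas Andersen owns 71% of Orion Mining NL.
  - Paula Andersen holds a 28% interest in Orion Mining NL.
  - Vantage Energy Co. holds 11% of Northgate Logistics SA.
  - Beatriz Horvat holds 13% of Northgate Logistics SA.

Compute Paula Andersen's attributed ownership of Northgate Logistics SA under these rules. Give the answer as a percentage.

By sibling attribution (R2), Paula Andersen is treated as also owning Jonas Andersen's interest in Orion Mining NL, giving 28% + 71% = 99%.
By sibling attribution (R2), Paula Andersen is treated as also owning Jonas Andersen's interest in Ironwood Holdings Ltd, giving 18% + 65% = 83%.
Chain via Orion Mining NL → Vantage Energy Co. (R1): 99% × 83% × 11% = 9.0387% of Northgate Logistics SA.
Chain via Ironwood Holdings Ltd → Meridian Pharma AG (R1): 83% × 59% × 59% = 28.8923% of Northgate Logistics SA.
Aggregating (R3): 9.0387% + 28.8923% = 37.931%.

37.931%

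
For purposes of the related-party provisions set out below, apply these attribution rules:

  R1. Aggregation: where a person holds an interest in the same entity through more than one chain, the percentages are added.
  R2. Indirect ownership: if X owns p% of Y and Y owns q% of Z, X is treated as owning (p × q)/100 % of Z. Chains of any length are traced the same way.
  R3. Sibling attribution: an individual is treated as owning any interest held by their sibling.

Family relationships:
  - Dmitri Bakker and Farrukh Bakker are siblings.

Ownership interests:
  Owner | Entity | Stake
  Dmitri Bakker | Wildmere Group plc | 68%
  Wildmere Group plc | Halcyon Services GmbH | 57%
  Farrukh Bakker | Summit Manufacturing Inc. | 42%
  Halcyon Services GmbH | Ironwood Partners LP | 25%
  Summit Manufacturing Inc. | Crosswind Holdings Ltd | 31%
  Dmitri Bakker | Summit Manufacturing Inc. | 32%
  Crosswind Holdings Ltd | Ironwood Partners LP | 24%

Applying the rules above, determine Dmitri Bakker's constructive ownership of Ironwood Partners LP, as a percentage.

By sibling attribution (R3), Dmitri Bakker is treated as also owning Farrukh Bakker's interest in Summit Manufacturing Inc, giving 32% + 42% = 74%.
Chain via Summit Manufacturing Inc. → Crosswind Holdings Ltd (R2): 74% × 31% × 24% = 5.5056% of Ironwood Partners LP.
Chain via Wildmere Group plc → Halcyon Services GmbH (R2): 68% × 57% × 25% = 9.69% of Ironwood Partners LP.
Aggregating (R1): 5.5056% + 9.69% = 15.1956%.

15.1956%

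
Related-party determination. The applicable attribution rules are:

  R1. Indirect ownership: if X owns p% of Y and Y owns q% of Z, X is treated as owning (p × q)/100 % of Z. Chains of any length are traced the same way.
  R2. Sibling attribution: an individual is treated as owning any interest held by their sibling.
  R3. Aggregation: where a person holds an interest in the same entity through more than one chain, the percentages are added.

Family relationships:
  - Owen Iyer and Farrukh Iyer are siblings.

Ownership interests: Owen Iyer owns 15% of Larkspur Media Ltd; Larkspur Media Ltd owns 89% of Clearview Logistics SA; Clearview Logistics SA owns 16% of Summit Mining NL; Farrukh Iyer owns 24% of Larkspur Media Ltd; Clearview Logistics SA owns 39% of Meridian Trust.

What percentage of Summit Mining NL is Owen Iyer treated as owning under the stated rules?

By sibling attribution (R2), Owen Iyer is treated as also owning Farrukh Iyer's interest in Larkspur Media Ltd, giving 15% + 24% = 39%.
Chain via Larkspur Media Ltd → Clearview Logistics SA (R1): 39% × 89% × 16% = 5.5536% of Summit Mining NL.

5.5536%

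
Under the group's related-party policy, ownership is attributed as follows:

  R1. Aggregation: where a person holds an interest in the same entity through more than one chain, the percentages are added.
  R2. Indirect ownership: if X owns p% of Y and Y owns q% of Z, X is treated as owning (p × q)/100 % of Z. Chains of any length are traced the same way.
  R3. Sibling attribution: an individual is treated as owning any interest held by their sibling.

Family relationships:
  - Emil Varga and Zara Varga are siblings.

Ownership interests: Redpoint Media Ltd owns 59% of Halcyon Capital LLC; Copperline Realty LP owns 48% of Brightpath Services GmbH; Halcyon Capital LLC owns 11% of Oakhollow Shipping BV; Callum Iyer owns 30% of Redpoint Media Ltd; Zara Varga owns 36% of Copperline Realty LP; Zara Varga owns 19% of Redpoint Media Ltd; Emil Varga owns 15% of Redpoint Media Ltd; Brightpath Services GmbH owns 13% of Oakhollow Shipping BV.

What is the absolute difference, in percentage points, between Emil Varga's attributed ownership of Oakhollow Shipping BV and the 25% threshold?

By sibling attribution (R3), Emil Varga is treated as also owning Zara Varga's interest in Redpoint Media Ltd, giving 15% + 19% = 34%.
By sibling attribution (R3), Emil Varga is treated as owning Zara Varga's 36% interest in Copperline Realty LP.
Chain via Redpoint Media Ltd → Halcyon Capital LLC (R2): 34% × 59% × 11% = 2.2066% of Oakhollow Shipping BV.
Chain via Copperline Realty LP → Brightpath Services GmbH (R2): 36% × 48% × 13% = 2.2464% of Oakhollow Shipping BV.
Aggregating (R1): 2.2066% + 2.2464% = 4.453%.
4.453% falls short of the 25% threshold by 20.547 percentage points.

20.547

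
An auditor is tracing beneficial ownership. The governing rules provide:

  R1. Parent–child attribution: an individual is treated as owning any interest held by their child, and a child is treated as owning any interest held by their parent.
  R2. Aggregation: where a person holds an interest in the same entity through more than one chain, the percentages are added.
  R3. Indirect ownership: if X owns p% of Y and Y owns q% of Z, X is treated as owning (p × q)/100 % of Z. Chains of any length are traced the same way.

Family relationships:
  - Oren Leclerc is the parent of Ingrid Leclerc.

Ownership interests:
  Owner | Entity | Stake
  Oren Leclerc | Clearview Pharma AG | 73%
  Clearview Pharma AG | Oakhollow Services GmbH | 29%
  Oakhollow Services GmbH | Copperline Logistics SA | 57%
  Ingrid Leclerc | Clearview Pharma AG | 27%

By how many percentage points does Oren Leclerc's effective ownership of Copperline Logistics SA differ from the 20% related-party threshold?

By parent–child attribution (R1), Oren Leclerc is treated as also owning Ingrid Leclerc's interest in Clearview Pharma AG, giving 73% + 27% = 100%.
Chain via Clearview Pharma AG → Oakhollow Services GmbH (R3): 100% × 29% × 57% = 16.53% of Copperline Logistics SA.
16.53% falls short of the 20% threshold by 3.47 percentage points.

3.47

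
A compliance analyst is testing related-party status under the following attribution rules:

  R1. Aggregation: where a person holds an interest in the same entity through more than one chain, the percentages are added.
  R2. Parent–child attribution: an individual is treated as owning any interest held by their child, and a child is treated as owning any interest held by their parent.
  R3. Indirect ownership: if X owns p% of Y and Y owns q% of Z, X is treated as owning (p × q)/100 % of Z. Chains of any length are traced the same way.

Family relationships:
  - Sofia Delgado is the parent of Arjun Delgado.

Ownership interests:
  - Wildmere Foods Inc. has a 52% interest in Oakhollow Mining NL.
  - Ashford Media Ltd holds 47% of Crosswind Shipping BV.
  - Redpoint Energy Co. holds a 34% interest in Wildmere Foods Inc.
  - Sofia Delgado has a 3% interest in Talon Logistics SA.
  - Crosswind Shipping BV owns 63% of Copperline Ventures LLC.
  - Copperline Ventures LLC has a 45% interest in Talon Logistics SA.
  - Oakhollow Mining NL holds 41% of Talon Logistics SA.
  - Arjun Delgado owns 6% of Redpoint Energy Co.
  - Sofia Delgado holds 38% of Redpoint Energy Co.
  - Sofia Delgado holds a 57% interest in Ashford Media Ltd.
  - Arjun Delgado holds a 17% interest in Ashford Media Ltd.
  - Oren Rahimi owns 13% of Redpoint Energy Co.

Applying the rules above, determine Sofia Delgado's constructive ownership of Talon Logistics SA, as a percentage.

16.049602%

By parent–child attribution (R2), Sofia Delgado is treated as also owning Arjun Delgado's interest in Ashford Media Ltd, giving 57% + 17% = 74%.
By parent–child attribution (R2), Sofia Delgado is treated as also owning Arjun Delgado's interest in Redpoint Energy Co, giving 38% + 6% = 44%.
Chain via Ashford Media Ltd → Crosswind Shipping BV → Copperline Ventures LLC (R3): 74% × 47% × 63% × 45% = 9.86013% of Talon Logistics SA.
Chain via Redpoint Energy Co. → Wildmere Foods Inc. → Oakhollow Mining NL (R3): 44% × 34% × 52% × 41% = 3.189472% of Talon Logistics SA.
Direct interest in Talon Logistics SA: 3%.
Aggregating (R1): 9.86013% + 3.189472% + 3% = 16.049602%.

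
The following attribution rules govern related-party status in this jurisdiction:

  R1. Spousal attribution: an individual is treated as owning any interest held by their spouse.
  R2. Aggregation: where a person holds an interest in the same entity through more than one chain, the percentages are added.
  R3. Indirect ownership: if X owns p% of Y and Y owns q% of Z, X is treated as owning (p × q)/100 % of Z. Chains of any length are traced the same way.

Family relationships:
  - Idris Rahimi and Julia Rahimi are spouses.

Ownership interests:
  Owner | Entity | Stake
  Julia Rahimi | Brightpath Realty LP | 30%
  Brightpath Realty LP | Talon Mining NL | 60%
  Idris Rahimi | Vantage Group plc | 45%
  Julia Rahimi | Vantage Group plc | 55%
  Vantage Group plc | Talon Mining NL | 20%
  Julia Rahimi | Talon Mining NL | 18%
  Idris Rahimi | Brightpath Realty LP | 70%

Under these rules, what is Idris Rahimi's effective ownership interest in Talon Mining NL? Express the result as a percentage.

By spousal attribution (R1), Idris Rahimi is treated as also owning Julia Rahimi's interest in Brightpath Realty LP, giving 70% + 30% = 100%.
By spousal attribution (R1), Idris Rahimi is treated as also owning Julia Rahimi's interest in Vantage Group plc, giving 45% + 55% = 100%.
By spousal attribution (R1), Idris Rahimi is treated as owning Julia Rahimi's 18% interest in Talon Mining NL.
Chain via Brightpath Realty LP (R3): 100% × 60% = 60% of Talon Mining NL.
Chain via Vantage Group plc (R3): 100% × 20% = 20% of Talon Mining NL.
Direct interest in Talon Mining NL: 18%.
Aggregating (R2): 60% + 20% + 18% = 98%.

98%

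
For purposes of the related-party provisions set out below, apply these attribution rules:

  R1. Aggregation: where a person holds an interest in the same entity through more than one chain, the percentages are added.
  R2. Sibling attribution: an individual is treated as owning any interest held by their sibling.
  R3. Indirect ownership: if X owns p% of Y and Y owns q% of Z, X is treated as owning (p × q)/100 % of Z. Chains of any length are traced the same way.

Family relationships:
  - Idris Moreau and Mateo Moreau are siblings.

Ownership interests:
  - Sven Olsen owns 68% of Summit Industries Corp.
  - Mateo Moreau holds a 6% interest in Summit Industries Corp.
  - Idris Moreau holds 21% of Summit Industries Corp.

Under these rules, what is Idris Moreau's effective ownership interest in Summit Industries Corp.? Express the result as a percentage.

27%

By sibling attribution (R2), Idris Moreau is treated as also owning Mateo Moreau's interest in Summit Industries Corp, giving 21% + 6% = 27%.
Direct interest in Summit Industries Corp: 27%.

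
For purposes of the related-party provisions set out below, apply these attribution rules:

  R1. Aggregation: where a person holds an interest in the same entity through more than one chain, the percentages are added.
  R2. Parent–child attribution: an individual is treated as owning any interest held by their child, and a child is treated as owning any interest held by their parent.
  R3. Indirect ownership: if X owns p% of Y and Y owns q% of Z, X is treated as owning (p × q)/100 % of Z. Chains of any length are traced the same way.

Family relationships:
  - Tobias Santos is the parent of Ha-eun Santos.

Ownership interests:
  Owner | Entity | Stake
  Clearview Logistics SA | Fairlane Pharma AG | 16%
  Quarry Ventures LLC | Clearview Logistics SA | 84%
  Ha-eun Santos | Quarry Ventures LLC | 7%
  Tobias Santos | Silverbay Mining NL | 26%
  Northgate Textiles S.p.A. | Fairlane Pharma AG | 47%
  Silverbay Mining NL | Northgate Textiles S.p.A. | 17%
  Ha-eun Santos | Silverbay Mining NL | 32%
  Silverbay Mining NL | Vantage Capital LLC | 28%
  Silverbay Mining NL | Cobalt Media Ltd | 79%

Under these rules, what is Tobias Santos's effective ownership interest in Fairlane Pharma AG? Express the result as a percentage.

5.575%

By parent–child attribution (R2), Tobias Santos is treated as also owning Ha-eun Santos's interest in Silverbay Mining NL, giving 26% + 32% = 58%.
By parent–child attribution (R2), Tobias Santos is treated as owning Ha-eun Santos's 7% interest in Quarry Ventures LLC.
Chain via Silverbay Mining NL → Northgate Textiles S.p.A. (R3): 58% × 17% × 47% = 4.6342% of Fairlane Pharma AG.
Chain via Quarry Ventures LLC → Clearview Logistics SA (R3): 7% × 84% × 16% = 0.9408% of Fairlane Pharma AG.
Aggregating (R1): 4.6342% + 0.9408% = 5.575%.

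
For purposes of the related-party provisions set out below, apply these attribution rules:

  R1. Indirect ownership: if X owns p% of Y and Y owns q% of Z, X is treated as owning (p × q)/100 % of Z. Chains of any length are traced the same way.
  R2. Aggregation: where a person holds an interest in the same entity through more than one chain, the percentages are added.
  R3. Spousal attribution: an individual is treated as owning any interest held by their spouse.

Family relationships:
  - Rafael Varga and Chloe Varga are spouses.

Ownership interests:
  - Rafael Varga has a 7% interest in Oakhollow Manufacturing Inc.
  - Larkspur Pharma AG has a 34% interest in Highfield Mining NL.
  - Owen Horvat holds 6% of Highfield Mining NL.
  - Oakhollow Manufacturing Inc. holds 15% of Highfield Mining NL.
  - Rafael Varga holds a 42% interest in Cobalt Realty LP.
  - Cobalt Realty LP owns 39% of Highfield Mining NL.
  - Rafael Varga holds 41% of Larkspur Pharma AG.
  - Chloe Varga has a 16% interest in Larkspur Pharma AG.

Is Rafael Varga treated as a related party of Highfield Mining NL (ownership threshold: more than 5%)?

Yes

By spousal attribution (R3), Rafael Varga is treated as also owning Chloe Varga's interest in Larkspur Pharma AG, giving 41% + 16% = 57%.
Chain via Cobalt Realty LP (R1): 42% × 39% = 16.38% of Highfield Mining NL.
Chain via Oakhollow Manufacturing Inc. (R1): 7% × 15% = 1.05% of Highfield Mining NL.
Chain via Larkspur Pharma AG (R1): 57% × 34% = 19.38% of Highfield Mining NL.
Aggregating (R2): 16.38% + 1.05% + 19.38% = 36.81%.
36.81% exceeds the 5% threshold, so Rafael is a related party to Highfield Mining NL.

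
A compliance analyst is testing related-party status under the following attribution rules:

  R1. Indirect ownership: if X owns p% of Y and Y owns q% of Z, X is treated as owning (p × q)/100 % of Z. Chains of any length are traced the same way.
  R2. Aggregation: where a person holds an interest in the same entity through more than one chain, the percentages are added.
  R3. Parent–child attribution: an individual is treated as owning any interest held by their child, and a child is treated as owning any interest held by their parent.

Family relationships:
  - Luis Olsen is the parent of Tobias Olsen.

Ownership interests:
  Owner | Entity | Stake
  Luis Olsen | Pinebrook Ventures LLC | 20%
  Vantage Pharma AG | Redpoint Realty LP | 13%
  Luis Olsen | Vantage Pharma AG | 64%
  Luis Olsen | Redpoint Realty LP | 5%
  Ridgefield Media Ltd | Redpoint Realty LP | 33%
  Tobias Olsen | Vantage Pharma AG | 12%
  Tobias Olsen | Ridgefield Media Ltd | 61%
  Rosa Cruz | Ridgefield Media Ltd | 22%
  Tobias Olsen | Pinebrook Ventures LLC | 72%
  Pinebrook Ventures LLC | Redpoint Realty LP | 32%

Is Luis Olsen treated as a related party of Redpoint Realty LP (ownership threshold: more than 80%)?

No

By parent–child attribution (R3), Luis Olsen is treated as also owning Tobias Olsen's interest in Vantage Pharma AG, giving 64% + 12% = 76%.
By parent–child attribution (R3), Luis Olsen is treated as also owning Tobias Olsen's interest in Pinebrook Ventures LLC, giving 20% + 72% = 92%.
By parent–child attribution (R3), Luis Olsen is treated as owning Tobias Olsen's 61% interest in Ridgefield Media Ltd.
Chain via Vantage Pharma AG (R1): 76% × 13% = 9.88% of Redpoint Realty LP.
Chain via Pinebrook Ventures LLC (R1): 92% × 32% = 29.44% of Redpoint Realty LP.
Direct interest in Redpoint Realty LP: 5%.
Chain via Ridgefield Media Ltd (R1): 61% × 33% = 20.13% of Redpoint Realty LP.
Aggregating (R2): 9.88% + 29.44% + 5% + 20.13% = 64.45%.
64.45% does not exceed the 80% threshold, so Luis is not a related party to Redpoint Realty LP.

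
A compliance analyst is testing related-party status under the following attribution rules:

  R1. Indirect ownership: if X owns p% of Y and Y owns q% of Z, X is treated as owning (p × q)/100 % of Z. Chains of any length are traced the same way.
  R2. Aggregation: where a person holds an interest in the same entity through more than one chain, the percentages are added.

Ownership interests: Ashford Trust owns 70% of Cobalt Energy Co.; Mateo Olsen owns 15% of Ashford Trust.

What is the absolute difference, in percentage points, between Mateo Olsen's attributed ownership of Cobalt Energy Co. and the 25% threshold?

Chain via Ashford Trust (R1): 15% × 70% = 10.5% of Cobalt Energy Co.
10.5% falls short of the 25% threshold by 14.5 percentage points.

14.5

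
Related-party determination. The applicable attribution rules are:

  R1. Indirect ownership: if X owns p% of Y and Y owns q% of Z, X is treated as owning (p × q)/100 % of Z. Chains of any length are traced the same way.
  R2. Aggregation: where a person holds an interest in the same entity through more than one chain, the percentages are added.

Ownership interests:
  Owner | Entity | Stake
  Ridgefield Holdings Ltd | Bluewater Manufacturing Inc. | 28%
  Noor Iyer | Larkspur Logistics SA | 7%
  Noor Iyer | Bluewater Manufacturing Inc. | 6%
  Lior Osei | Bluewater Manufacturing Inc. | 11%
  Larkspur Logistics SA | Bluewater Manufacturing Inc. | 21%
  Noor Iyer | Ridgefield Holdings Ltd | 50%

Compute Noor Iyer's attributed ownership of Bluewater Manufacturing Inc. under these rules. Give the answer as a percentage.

21.47%

Chain via Ridgefield Holdings Ltd (R1): 50% × 28% = 14% of Bluewater Manufacturing Inc.
Chain via Larkspur Logistics SA (R1): 7% × 21% = 1.47% of Bluewater Manufacturing Inc.
Direct interest in Bluewater Manufacturing Inc: 6%.
Aggregating (R2): 14% + 1.47% + 6% = 21.47%.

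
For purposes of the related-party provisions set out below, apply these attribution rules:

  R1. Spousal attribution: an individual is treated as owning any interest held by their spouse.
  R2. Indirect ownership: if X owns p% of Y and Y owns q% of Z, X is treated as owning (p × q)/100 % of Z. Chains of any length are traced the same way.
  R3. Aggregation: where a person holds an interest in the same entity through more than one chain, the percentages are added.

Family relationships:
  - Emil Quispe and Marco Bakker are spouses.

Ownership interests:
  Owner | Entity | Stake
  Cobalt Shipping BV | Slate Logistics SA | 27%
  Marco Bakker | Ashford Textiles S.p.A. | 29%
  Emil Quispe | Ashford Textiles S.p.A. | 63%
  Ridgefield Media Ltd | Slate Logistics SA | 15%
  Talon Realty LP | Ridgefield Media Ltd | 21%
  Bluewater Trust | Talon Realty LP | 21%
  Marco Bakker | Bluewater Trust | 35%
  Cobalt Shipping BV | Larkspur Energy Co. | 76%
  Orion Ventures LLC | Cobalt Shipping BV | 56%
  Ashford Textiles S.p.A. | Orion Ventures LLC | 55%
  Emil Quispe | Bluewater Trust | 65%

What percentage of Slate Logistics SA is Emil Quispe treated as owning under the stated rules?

By spousal attribution (R1), Emil Quispe is treated as also owning Marco Bakker's interest in Ashford Textiles S.p.A, giving 63% + 29% = 92%.
By spousal attribution (R1), Emil Quispe is treated as also owning Marco Bakker's interest in Bluewater Trust, giving 65% + 35% = 100%.
Chain via Ashford Textiles S.p.A. → Orion Ventures LLC → Cobalt Shipping BV (R2): 92% × 55% × 56% × 27% = 7.65072% of Slate Logistics SA.
Chain via Bluewater Trust → Talon Realty LP → Ridgefield Media Ltd (R2): 100% × 21% × 21% × 15% = 0.6615% of Slate Logistics SA.
Aggregating (R3): 7.65072% + 0.6615% = 8.31222%.

8.31222%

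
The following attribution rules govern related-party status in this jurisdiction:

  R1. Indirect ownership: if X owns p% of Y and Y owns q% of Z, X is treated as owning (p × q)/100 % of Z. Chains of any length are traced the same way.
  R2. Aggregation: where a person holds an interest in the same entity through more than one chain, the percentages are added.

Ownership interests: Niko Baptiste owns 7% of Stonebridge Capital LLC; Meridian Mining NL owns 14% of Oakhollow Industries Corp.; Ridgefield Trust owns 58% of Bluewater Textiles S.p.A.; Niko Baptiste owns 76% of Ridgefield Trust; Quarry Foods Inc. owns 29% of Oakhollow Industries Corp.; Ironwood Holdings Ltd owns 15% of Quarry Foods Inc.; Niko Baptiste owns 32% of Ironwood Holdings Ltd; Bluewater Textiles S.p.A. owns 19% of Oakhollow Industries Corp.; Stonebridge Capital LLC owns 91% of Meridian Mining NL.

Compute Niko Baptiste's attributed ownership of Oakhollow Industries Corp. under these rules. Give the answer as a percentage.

10.659%

Chain via Ridgefield Trust → Bluewater Textiles S.p.A. (R1): 76% × 58% × 19% = 8.3752% of Oakhollow Industries Corp.
Chain via Ironwood Holdings Ltd → Quarry Foods Inc. (R1): 32% × 15% × 29% = 1.392% of Oakhollow Industries Corp.
Chain via Stonebridge Capital LLC → Meridian Mining NL (R1): 7% × 91% × 14% = 0.8918% of Oakhollow Industries Corp.
Aggregating (R2): 8.3752% + 1.392% + 0.8918% = 10.659%.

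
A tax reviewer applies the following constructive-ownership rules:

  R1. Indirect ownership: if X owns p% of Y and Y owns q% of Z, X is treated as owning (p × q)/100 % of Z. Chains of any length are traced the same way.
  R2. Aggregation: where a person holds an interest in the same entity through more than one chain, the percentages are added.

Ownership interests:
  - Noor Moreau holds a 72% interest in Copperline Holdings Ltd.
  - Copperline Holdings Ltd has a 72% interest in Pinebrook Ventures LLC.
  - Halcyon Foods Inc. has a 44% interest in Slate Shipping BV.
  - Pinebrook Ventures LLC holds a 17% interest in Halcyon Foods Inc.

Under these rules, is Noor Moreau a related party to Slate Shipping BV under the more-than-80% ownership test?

No

Chain via Copperline Holdings Ltd → Pinebrook Ventures LLC → Halcyon Foods Inc. (R1): 72% × 72% × 17% × 44% = 3.877632% of Slate Shipping BV.
3.877632% does not exceed the 80% threshold, so Noor is not a related party to Slate Shipping BV.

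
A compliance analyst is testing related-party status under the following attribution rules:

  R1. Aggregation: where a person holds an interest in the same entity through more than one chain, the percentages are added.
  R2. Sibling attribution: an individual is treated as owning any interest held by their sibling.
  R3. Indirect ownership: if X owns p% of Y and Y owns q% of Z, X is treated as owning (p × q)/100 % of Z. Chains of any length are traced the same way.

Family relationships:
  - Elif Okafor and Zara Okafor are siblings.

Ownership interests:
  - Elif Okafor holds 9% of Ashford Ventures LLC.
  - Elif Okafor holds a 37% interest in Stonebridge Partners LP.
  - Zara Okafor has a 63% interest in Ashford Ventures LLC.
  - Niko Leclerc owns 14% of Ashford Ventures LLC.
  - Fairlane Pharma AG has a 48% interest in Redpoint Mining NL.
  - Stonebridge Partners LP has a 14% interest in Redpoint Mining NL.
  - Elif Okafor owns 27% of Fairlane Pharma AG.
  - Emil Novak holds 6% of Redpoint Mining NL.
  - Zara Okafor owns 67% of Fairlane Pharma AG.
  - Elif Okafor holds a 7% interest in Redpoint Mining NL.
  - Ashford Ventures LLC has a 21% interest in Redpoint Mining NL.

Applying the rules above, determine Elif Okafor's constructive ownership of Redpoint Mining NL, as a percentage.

72.42%

By sibling attribution (R2), Elif Okafor is treated as also owning Zara Okafor's interest in Ashford Ventures LLC, giving 9% + 63% = 72%.
By sibling attribution (R2), Elif Okafor is treated as also owning Zara Okafor's interest in Fairlane Pharma AG, giving 27% + 67% = 94%.
Chain via Ashford Ventures LLC (R3): 72% × 21% = 15.12% of Redpoint Mining NL.
Chain via Stonebridge Partners LP (R3): 37% × 14% = 5.18% of Redpoint Mining NL.
Chain via Fairlane Pharma AG (R3): 94% × 48% = 45.12% of Redpoint Mining NL.
Direct interest in Redpoint Mining NL: 7%.
Aggregating (R1): 15.12% + 5.18% + 45.12% + 7% = 72.42%.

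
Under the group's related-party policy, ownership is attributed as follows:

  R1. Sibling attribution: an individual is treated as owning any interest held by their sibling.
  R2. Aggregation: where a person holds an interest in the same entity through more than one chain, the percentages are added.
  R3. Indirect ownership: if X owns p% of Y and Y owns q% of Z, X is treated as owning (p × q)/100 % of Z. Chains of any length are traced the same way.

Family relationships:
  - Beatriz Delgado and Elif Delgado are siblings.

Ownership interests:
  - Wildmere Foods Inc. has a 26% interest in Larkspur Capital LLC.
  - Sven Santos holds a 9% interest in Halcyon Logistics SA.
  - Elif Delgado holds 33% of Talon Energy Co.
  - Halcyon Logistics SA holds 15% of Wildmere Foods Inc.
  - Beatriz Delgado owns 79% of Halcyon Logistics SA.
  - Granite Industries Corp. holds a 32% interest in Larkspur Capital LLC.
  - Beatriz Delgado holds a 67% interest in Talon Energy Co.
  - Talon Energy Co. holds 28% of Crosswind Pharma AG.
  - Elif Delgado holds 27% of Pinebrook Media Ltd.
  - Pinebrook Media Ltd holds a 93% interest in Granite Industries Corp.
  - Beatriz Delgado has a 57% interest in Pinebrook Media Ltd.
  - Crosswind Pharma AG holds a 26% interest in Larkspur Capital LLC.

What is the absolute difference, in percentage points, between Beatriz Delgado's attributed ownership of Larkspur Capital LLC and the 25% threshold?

10.3594

By sibling attribution (R1), Beatriz Delgado is treated as also owning Elif Delgado's interest in Talon Energy Co, giving 67% + 33% = 100%.
By sibling attribution (R1), Beatriz Delgado is treated as also owning Elif Delgado's interest in Pinebrook Media Ltd, giving 57% + 27% = 84%.
Chain via Talon Energy Co. → Crosswind Pharma AG (R3): 100% × 28% × 26% = 7.28% of Larkspur Capital LLC.
Chain via Pinebrook Media Ltd → Granite Industries Corp. (R3): 84% × 93% × 32% = 24.9984% of Larkspur Capital LLC.
Chain via Halcyon Logistics SA → Wildmere Foods Inc. (R3): 79% × 15% × 26% = 3.081% of Larkspur Capital LLC.
Aggregating (R2): 7.28% + 24.9984% + 3.081% = 35.3594%.
35.3594% exceeds the 25% threshold by 10.3594 percentage points.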